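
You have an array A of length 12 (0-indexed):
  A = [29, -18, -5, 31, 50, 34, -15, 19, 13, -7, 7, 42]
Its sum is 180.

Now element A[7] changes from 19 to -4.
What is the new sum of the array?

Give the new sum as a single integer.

Old value at index 7: 19
New value at index 7: -4
Delta = -4 - 19 = -23
New sum = old_sum + delta = 180 + (-23) = 157

Answer: 157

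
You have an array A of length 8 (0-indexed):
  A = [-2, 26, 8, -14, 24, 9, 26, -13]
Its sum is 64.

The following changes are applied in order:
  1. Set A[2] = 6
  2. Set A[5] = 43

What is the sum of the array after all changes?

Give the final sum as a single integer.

Initial sum: 64
Change 1: A[2] 8 -> 6, delta = -2, sum = 62
Change 2: A[5] 9 -> 43, delta = 34, sum = 96

Answer: 96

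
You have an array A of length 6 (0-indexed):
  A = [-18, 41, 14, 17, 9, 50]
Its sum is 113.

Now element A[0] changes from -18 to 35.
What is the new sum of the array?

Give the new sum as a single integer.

Old value at index 0: -18
New value at index 0: 35
Delta = 35 - -18 = 53
New sum = old_sum + delta = 113 + (53) = 166

Answer: 166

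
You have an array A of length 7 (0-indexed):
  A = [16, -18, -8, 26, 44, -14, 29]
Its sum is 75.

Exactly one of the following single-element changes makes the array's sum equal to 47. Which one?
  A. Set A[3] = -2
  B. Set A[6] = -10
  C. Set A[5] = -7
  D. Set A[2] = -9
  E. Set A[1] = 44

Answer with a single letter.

Answer: A

Derivation:
Option A: A[3] 26->-2, delta=-28, new_sum=75+(-28)=47 <-- matches target
Option B: A[6] 29->-10, delta=-39, new_sum=75+(-39)=36
Option C: A[5] -14->-7, delta=7, new_sum=75+(7)=82
Option D: A[2] -8->-9, delta=-1, new_sum=75+(-1)=74
Option E: A[1] -18->44, delta=62, new_sum=75+(62)=137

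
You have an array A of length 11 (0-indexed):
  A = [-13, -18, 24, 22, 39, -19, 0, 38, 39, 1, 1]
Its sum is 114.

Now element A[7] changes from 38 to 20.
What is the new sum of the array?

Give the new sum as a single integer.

Answer: 96

Derivation:
Old value at index 7: 38
New value at index 7: 20
Delta = 20 - 38 = -18
New sum = old_sum + delta = 114 + (-18) = 96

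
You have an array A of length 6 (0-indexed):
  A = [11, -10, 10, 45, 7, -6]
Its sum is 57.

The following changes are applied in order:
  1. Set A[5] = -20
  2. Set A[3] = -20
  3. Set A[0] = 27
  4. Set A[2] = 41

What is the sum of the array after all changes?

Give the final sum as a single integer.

Answer: 25

Derivation:
Initial sum: 57
Change 1: A[5] -6 -> -20, delta = -14, sum = 43
Change 2: A[3] 45 -> -20, delta = -65, sum = -22
Change 3: A[0] 11 -> 27, delta = 16, sum = -6
Change 4: A[2] 10 -> 41, delta = 31, sum = 25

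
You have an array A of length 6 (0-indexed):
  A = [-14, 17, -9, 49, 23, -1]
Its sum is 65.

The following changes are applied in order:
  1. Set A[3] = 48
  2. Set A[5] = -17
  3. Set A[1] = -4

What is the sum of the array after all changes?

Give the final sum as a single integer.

Initial sum: 65
Change 1: A[3] 49 -> 48, delta = -1, sum = 64
Change 2: A[5] -1 -> -17, delta = -16, sum = 48
Change 3: A[1] 17 -> -4, delta = -21, sum = 27

Answer: 27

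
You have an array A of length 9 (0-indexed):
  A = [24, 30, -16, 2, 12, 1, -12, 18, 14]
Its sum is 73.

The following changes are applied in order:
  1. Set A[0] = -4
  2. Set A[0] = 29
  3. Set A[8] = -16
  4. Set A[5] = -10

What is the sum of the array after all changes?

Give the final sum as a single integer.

Answer: 37

Derivation:
Initial sum: 73
Change 1: A[0] 24 -> -4, delta = -28, sum = 45
Change 2: A[0] -4 -> 29, delta = 33, sum = 78
Change 3: A[8] 14 -> -16, delta = -30, sum = 48
Change 4: A[5] 1 -> -10, delta = -11, sum = 37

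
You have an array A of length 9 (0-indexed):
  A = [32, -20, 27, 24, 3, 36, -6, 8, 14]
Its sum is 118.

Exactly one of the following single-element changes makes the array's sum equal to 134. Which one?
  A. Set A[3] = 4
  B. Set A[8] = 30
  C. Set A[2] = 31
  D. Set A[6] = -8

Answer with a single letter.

Answer: B

Derivation:
Option A: A[3] 24->4, delta=-20, new_sum=118+(-20)=98
Option B: A[8] 14->30, delta=16, new_sum=118+(16)=134 <-- matches target
Option C: A[2] 27->31, delta=4, new_sum=118+(4)=122
Option D: A[6] -6->-8, delta=-2, new_sum=118+(-2)=116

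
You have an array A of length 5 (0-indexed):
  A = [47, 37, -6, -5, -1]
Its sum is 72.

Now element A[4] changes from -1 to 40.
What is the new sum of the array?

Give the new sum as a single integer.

Answer: 113

Derivation:
Old value at index 4: -1
New value at index 4: 40
Delta = 40 - -1 = 41
New sum = old_sum + delta = 72 + (41) = 113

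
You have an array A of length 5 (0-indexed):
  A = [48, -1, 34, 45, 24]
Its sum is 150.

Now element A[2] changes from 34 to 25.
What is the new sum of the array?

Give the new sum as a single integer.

Answer: 141

Derivation:
Old value at index 2: 34
New value at index 2: 25
Delta = 25 - 34 = -9
New sum = old_sum + delta = 150 + (-9) = 141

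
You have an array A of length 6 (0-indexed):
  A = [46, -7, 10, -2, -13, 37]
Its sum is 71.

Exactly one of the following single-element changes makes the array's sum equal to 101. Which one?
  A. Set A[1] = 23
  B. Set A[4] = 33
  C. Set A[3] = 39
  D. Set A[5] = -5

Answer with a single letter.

Option A: A[1] -7->23, delta=30, new_sum=71+(30)=101 <-- matches target
Option B: A[4] -13->33, delta=46, new_sum=71+(46)=117
Option C: A[3] -2->39, delta=41, new_sum=71+(41)=112
Option D: A[5] 37->-5, delta=-42, new_sum=71+(-42)=29

Answer: A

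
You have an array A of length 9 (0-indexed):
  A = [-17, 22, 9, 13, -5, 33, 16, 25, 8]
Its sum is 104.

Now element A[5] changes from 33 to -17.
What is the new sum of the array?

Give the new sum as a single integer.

Old value at index 5: 33
New value at index 5: -17
Delta = -17 - 33 = -50
New sum = old_sum + delta = 104 + (-50) = 54

Answer: 54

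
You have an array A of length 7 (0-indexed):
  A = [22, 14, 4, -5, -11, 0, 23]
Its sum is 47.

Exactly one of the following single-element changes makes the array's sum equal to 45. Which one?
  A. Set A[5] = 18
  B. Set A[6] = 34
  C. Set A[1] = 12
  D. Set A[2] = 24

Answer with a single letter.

Answer: C

Derivation:
Option A: A[5] 0->18, delta=18, new_sum=47+(18)=65
Option B: A[6] 23->34, delta=11, new_sum=47+(11)=58
Option C: A[1] 14->12, delta=-2, new_sum=47+(-2)=45 <-- matches target
Option D: A[2] 4->24, delta=20, new_sum=47+(20)=67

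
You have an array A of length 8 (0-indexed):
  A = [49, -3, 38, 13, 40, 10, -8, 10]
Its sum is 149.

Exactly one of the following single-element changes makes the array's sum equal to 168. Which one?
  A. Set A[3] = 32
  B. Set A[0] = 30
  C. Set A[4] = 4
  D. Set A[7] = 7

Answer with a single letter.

Answer: A

Derivation:
Option A: A[3] 13->32, delta=19, new_sum=149+(19)=168 <-- matches target
Option B: A[0] 49->30, delta=-19, new_sum=149+(-19)=130
Option C: A[4] 40->4, delta=-36, new_sum=149+(-36)=113
Option D: A[7] 10->7, delta=-3, new_sum=149+(-3)=146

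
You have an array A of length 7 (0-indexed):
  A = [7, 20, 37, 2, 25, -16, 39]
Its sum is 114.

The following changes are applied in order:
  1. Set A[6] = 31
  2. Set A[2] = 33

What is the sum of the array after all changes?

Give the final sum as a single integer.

Answer: 102

Derivation:
Initial sum: 114
Change 1: A[6] 39 -> 31, delta = -8, sum = 106
Change 2: A[2] 37 -> 33, delta = -4, sum = 102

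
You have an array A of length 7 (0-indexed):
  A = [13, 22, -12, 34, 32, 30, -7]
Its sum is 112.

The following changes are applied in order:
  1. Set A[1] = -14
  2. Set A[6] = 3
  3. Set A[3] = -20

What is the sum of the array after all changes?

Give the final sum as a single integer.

Initial sum: 112
Change 1: A[1] 22 -> -14, delta = -36, sum = 76
Change 2: A[6] -7 -> 3, delta = 10, sum = 86
Change 3: A[3] 34 -> -20, delta = -54, sum = 32

Answer: 32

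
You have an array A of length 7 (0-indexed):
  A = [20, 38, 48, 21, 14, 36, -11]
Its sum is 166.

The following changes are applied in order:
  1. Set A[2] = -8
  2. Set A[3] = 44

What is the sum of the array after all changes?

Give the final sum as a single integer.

Answer: 133

Derivation:
Initial sum: 166
Change 1: A[2] 48 -> -8, delta = -56, sum = 110
Change 2: A[3] 21 -> 44, delta = 23, sum = 133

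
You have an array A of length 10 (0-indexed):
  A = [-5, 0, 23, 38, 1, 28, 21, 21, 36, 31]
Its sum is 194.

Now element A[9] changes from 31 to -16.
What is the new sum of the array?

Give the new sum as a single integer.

Answer: 147

Derivation:
Old value at index 9: 31
New value at index 9: -16
Delta = -16 - 31 = -47
New sum = old_sum + delta = 194 + (-47) = 147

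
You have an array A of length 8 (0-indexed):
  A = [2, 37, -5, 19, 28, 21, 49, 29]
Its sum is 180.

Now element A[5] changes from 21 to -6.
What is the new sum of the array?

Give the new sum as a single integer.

Old value at index 5: 21
New value at index 5: -6
Delta = -6 - 21 = -27
New sum = old_sum + delta = 180 + (-27) = 153

Answer: 153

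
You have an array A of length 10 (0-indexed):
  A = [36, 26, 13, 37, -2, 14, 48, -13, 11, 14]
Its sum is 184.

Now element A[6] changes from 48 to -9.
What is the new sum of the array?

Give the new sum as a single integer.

Answer: 127

Derivation:
Old value at index 6: 48
New value at index 6: -9
Delta = -9 - 48 = -57
New sum = old_sum + delta = 184 + (-57) = 127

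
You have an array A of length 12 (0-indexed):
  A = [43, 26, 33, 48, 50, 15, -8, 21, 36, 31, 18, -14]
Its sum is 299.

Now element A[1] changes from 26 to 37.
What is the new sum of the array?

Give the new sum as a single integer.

Old value at index 1: 26
New value at index 1: 37
Delta = 37 - 26 = 11
New sum = old_sum + delta = 299 + (11) = 310

Answer: 310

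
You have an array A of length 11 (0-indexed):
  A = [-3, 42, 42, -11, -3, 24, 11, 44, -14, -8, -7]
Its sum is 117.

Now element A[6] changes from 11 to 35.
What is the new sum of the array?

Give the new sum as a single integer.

Old value at index 6: 11
New value at index 6: 35
Delta = 35 - 11 = 24
New sum = old_sum + delta = 117 + (24) = 141

Answer: 141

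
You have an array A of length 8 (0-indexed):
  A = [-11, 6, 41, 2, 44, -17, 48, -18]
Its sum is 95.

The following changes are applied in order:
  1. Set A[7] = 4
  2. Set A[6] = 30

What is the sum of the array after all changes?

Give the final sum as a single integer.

Initial sum: 95
Change 1: A[7] -18 -> 4, delta = 22, sum = 117
Change 2: A[6] 48 -> 30, delta = -18, sum = 99

Answer: 99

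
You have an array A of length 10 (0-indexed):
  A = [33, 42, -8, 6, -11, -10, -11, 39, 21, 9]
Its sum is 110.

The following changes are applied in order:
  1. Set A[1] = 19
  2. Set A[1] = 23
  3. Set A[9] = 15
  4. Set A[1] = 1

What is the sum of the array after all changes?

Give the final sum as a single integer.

Answer: 75

Derivation:
Initial sum: 110
Change 1: A[1] 42 -> 19, delta = -23, sum = 87
Change 2: A[1] 19 -> 23, delta = 4, sum = 91
Change 3: A[9] 9 -> 15, delta = 6, sum = 97
Change 4: A[1] 23 -> 1, delta = -22, sum = 75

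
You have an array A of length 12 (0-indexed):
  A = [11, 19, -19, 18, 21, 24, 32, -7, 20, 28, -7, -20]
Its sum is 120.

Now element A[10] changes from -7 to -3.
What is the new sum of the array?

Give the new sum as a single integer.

Old value at index 10: -7
New value at index 10: -3
Delta = -3 - -7 = 4
New sum = old_sum + delta = 120 + (4) = 124

Answer: 124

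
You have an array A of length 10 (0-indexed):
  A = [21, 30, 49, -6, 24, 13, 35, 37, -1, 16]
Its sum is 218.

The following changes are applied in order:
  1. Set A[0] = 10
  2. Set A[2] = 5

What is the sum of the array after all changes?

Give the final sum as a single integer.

Answer: 163

Derivation:
Initial sum: 218
Change 1: A[0] 21 -> 10, delta = -11, sum = 207
Change 2: A[2] 49 -> 5, delta = -44, sum = 163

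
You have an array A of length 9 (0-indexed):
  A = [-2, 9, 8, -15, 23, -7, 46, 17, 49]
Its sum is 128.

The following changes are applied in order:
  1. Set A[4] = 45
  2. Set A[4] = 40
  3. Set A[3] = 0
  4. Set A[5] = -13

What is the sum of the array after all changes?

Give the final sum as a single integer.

Initial sum: 128
Change 1: A[4] 23 -> 45, delta = 22, sum = 150
Change 2: A[4] 45 -> 40, delta = -5, sum = 145
Change 3: A[3] -15 -> 0, delta = 15, sum = 160
Change 4: A[5] -7 -> -13, delta = -6, sum = 154

Answer: 154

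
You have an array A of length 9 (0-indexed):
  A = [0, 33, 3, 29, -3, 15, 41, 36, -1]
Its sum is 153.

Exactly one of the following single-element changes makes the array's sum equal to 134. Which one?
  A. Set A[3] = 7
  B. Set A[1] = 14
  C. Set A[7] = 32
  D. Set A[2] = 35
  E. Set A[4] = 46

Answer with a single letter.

Answer: B

Derivation:
Option A: A[3] 29->7, delta=-22, new_sum=153+(-22)=131
Option B: A[1] 33->14, delta=-19, new_sum=153+(-19)=134 <-- matches target
Option C: A[7] 36->32, delta=-4, new_sum=153+(-4)=149
Option D: A[2] 3->35, delta=32, new_sum=153+(32)=185
Option E: A[4] -3->46, delta=49, new_sum=153+(49)=202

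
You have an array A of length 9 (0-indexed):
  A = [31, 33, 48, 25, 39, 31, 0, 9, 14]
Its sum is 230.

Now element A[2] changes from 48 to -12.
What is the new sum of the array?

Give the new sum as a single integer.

Old value at index 2: 48
New value at index 2: -12
Delta = -12 - 48 = -60
New sum = old_sum + delta = 230 + (-60) = 170

Answer: 170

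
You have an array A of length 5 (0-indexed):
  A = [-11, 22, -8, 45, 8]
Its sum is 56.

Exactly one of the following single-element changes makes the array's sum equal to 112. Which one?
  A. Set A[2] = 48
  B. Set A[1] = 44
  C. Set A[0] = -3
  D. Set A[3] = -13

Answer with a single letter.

Answer: A

Derivation:
Option A: A[2] -8->48, delta=56, new_sum=56+(56)=112 <-- matches target
Option B: A[1] 22->44, delta=22, new_sum=56+(22)=78
Option C: A[0] -11->-3, delta=8, new_sum=56+(8)=64
Option D: A[3] 45->-13, delta=-58, new_sum=56+(-58)=-2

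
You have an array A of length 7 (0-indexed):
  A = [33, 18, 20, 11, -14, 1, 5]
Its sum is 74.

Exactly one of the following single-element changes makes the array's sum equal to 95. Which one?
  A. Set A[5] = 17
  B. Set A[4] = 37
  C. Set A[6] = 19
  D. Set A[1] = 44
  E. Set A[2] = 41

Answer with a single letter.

Answer: E

Derivation:
Option A: A[5] 1->17, delta=16, new_sum=74+(16)=90
Option B: A[4] -14->37, delta=51, new_sum=74+(51)=125
Option C: A[6] 5->19, delta=14, new_sum=74+(14)=88
Option D: A[1] 18->44, delta=26, new_sum=74+(26)=100
Option E: A[2] 20->41, delta=21, new_sum=74+(21)=95 <-- matches target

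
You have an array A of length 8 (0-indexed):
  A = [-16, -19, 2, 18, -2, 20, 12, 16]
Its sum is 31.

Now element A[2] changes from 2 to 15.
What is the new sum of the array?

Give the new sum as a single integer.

Old value at index 2: 2
New value at index 2: 15
Delta = 15 - 2 = 13
New sum = old_sum + delta = 31 + (13) = 44

Answer: 44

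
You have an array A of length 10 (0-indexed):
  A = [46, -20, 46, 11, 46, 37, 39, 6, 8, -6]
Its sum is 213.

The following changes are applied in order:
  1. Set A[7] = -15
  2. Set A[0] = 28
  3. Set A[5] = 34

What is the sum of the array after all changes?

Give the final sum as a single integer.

Initial sum: 213
Change 1: A[7] 6 -> -15, delta = -21, sum = 192
Change 2: A[0] 46 -> 28, delta = -18, sum = 174
Change 3: A[5] 37 -> 34, delta = -3, sum = 171

Answer: 171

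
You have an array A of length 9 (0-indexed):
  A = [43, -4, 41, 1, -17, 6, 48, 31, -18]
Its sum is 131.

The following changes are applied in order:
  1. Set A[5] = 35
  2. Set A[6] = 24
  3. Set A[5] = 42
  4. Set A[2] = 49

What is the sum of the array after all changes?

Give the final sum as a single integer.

Initial sum: 131
Change 1: A[5] 6 -> 35, delta = 29, sum = 160
Change 2: A[6] 48 -> 24, delta = -24, sum = 136
Change 3: A[5] 35 -> 42, delta = 7, sum = 143
Change 4: A[2] 41 -> 49, delta = 8, sum = 151

Answer: 151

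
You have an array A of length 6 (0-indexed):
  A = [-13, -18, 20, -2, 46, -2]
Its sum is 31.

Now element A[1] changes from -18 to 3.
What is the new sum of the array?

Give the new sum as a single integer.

Old value at index 1: -18
New value at index 1: 3
Delta = 3 - -18 = 21
New sum = old_sum + delta = 31 + (21) = 52

Answer: 52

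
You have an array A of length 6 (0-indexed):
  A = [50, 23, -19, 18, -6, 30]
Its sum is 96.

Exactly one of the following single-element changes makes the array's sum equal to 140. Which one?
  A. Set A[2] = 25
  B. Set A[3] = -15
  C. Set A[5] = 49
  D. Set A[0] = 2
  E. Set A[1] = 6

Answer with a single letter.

Answer: A

Derivation:
Option A: A[2] -19->25, delta=44, new_sum=96+(44)=140 <-- matches target
Option B: A[3] 18->-15, delta=-33, new_sum=96+(-33)=63
Option C: A[5] 30->49, delta=19, new_sum=96+(19)=115
Option D: A[0] 50->2, delta=-48, new_sum=96+(-48)=48
Option E: A[1] 23->6, delta=-17, new_sum=96+(-17)=79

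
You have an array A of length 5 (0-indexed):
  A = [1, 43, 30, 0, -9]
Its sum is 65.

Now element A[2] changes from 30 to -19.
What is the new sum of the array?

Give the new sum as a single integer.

Old value at index 2: 30
New value at index 2: -19
Delta = -19 - 30 = -49
New sum = old_sum + delta = 65 + (-49) = 16

Answer: 16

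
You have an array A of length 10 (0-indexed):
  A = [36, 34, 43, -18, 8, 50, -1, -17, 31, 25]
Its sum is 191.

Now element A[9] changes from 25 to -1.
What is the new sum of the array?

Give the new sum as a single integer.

Answer: 165

Derivation:
Old value at index 9: 25
New value at index 9: -1
Delta = -1 - 25 = -26
New sum = old_sum + delta = 191 + (-26) = 165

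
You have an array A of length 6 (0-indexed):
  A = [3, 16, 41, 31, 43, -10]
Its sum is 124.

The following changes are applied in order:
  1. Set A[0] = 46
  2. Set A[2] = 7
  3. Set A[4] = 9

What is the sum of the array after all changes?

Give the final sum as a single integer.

Answer: 99

Derivation:
Initial sum: 124
Change 1: A[0] 3 -> 46, delta = 43, sum = 167
Change 2: A[2] 41 -> 7, delta = -34, sum = 133
Change 3: A[4] 43 -> 9, delta = -34, sum = 99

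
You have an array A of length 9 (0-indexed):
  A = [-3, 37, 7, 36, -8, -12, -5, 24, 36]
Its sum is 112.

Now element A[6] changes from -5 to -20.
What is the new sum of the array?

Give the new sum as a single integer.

Old value at index 6: -5
New value at index 6: -20
Delta = -20 - -5 = -15
New sum = old_sum + delta = 112 + (-15) = 97

Answer: 97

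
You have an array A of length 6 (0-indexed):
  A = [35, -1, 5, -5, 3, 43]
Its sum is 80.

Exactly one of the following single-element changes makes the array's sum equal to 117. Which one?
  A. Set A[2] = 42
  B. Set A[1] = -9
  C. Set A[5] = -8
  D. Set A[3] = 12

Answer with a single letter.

Option A: A[2] 5->42, delta=37, new_sum=80+(37)=117 <-- matches target
Option B: A[1] -1->-9, delta=-8, new_sum=80+(-8)=72
Option C: A[5] 43->-8, delta=-51, new_sum=80+(-51)=29
Option D: A[3] -5->12, delta=17, new_sum=80+(17)=97

Answer: A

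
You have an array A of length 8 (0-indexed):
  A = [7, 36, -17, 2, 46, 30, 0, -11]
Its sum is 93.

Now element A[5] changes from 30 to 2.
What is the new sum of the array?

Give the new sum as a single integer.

Old value at index 5: 30
New value at index 5: 2
Delta = 2 - 30 = -28
New sum = old_sum + delta = 93 + (-28) = 65

Answer: 65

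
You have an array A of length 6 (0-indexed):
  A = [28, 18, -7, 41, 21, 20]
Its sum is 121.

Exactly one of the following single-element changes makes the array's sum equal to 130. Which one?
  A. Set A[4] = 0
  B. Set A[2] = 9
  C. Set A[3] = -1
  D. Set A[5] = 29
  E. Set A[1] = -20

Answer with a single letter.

Answer: D

Derivation:
Option A: A[4] 21->0, delta=-21, new_sum=121+(-21)=100
Option B: A[2] -7->9, delta=16, new_sum=121+(16)=137
Option C: A[3] 41->-1, delta=-42, new_sum=121+(-42)=79
Option D: A[5] 20->29, delta=9, new_sum=121+(9)=130 <-- matches target
Option E: A[1] 18->-20, delta=-38, new_sum=121+(-38)=83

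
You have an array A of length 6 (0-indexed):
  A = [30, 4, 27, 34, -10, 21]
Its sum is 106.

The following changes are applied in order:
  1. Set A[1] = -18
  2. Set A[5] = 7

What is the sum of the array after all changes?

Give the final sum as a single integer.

Initial sum: 106
Change 1: A[1] 4 -> -18, delta = -22, sum = 84
Change 2: A[5] 21 -> 7, delta = -14, sum = 70

Answer: 70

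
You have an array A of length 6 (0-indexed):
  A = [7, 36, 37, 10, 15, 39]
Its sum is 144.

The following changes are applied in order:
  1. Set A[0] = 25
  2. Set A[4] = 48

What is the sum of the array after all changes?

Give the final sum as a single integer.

Answer: 195

Derivation:
Initial sum: 144
Change 1: A[0] 7 -> 25, delta = 18, sum = 162
Change 2: A[4] 15 -> 48, delta = 33, sum = 195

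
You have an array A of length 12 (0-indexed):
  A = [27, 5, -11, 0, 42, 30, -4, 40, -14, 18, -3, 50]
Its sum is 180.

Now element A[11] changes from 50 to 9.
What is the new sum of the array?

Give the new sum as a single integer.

Old value at index 11: 50
New value at index 11: 9
Delta = 9 - 50 = -41
New sum = old_sum + delta = 180 + (-41) = 139

Answer: 139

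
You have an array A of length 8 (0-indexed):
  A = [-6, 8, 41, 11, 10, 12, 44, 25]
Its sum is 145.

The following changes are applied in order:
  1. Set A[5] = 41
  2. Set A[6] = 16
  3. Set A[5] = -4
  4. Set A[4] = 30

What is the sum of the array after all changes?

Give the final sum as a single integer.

Initial sum: 145
Change 1: A[5] 12 -> 41, delta = 29, sum = 174
Change 2: A[6] 44 -> 16, delta = -28, sum = 146
Change 3: A[5] 41 -> -4, delta = -45, sum = 101
Change 4: A[4] 10 -> 30, delta = 20, sum = 121

Answer: 121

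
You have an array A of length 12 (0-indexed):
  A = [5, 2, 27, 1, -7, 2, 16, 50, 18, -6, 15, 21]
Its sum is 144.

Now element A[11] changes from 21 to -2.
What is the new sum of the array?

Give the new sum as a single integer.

Old value at index 11: 21
New value at index 11: -2
Delta = -2 - 21 = -23
New sum = old_sum + delta = 144 + (-23) = 121

Answer: 121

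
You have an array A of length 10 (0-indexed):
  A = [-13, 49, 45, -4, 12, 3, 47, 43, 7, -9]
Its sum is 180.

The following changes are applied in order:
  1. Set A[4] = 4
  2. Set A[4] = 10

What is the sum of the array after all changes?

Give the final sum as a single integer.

Answer: 178

Derivation:
Initial sum: 180
Change 1: A[4] 12 -> 4, delta = -8, sum = 172
Change 2: A[4] 4 -> 10, delta = 6, sum = 178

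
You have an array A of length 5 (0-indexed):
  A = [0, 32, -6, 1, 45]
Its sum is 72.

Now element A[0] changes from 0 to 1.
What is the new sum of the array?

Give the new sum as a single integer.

Answer: 73

Derivation:
Old value at index 0: 0
New value at index 0: 1
Delta = 1 - 0 = 1
New sum = old_sum + delta = 72 + (1) = 73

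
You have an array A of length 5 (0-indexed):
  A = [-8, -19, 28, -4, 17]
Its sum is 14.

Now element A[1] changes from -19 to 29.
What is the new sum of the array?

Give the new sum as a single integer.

Old value at index 1: -19
New value at index 1: 29
Delta = 29 - -19 = 48
New sum = old_sum + delta = 14 + (48) = 62

Answer: 62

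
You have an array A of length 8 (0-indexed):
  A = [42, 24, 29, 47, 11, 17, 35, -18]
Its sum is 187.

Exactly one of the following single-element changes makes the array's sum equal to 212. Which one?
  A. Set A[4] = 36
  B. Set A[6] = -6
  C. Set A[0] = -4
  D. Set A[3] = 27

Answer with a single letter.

Answer: A

Derivation:
Option A: A[4] 11->36, delta=25, new_sum=187+(25)=212 <-- matches target
Option B: A[6] 35->-6, delta=-41, new_sum=187+(-41)=146
Option C: A[0] 42->-4, delta=-46, new_sum=187+(-46)=141
Option D: A[3] 47->27, delta=-20, new_sum=187+(-20)=167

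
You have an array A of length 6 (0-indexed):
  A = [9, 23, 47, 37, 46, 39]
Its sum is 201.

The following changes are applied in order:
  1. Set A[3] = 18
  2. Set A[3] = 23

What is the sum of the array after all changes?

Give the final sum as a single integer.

Answer: 187

Derivation:
Initial sum: 201
Change 1: A[3] 37 -> 18, delta = -19, sum = 182
Change 2: A[3] 18 -> 23, delta = 5, sum = 187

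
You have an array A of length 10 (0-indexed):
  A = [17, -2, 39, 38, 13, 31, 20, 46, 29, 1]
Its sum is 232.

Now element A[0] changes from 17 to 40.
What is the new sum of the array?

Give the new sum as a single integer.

Answer: 255

Derivation:
Old value at index 0: 17
New value at index 0: 40
Delta = 40 - 17 = 23
New sum = old_sum + delta = 232 + (23) = 255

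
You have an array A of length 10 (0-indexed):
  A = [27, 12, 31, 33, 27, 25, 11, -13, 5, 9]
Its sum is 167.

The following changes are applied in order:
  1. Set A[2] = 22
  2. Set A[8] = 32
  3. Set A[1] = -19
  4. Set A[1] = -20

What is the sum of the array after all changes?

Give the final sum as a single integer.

Initial sum: 167
Change 1: A[2] 31 -> 22, delta = -9, sum = 158
Change 2: A[8] 5 -> 32, delta = 27, sum = 185
Change 3: A[1] 12 -> -19, delta = -31, sum = 154
Change 4: A[1] -19 -> -20, delta = -1, sum = 153

Answer: 153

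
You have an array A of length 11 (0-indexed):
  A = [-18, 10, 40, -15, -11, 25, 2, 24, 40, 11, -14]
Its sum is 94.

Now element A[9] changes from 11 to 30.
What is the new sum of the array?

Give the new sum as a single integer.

Answer: 113

Derivation:
Old value at index 9: 11
New value at index 9: 30
Delta = 30 - 11 = 19
New sum = old_sum + delta = 94 + (19) = 113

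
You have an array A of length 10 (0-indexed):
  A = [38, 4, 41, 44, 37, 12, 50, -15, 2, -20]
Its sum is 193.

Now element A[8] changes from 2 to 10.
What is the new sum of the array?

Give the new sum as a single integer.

Old value at index 8: 2
New value at index 8: 10
Delta = 10 - 2 = 8
New sum = old_sum + delta = 193 + (8) = 201

Answer: 201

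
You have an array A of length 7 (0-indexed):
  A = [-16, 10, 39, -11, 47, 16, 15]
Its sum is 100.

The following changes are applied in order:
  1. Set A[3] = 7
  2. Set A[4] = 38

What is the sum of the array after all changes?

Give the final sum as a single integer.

Answer: 109

Derivation:
Initial sum: 100
Change 1: A[3] -11 -> 7, delta = 18, sum = 118
Change 2: A[4] 47 -> 38, delta = -9, sum = 109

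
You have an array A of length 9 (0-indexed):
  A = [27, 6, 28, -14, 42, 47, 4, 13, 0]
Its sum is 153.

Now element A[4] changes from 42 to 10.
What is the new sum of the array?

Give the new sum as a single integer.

Old value at index 4: 42
New value at index 4: 10
Delta = 10 - 42 = -32
New sum = old_sum + delta = 153 + (-32) = 121

Answer: 121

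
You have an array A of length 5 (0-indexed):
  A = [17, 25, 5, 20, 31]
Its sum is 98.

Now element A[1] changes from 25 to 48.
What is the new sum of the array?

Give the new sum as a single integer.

Answer: 121

Derivation:
Old value at index 1: 25
New value at index 1: 48
Delta = 48 - 25 = 23
New sum = old_sum + delta = 98 + (23) = 121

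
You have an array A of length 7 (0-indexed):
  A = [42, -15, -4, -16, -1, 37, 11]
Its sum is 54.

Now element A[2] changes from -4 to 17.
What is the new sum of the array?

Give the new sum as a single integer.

Answer: 75

Derivation:
Old value at index 2: -4
New value at index 2: 17
Delta = 17 - -4 = 21
New sum = old_sum + delta = 54 + (21) = 75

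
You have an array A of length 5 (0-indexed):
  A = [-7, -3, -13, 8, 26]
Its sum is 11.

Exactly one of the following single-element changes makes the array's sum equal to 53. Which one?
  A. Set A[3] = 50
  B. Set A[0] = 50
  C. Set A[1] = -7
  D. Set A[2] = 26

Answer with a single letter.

Answer: A

Derivation:
Option A: A[3] 8->50, delta=42, new_sum=11+(42)=53 <-- matches target
Option B: A[0] -7->50, delta=57, new_sum=11+(57)=68
Option C: A[1] -3->-7, delta=-4, new_sum=11+(-4)=7
Option D: A[2] -13->26, delta=39, new_sum=11+(39)=50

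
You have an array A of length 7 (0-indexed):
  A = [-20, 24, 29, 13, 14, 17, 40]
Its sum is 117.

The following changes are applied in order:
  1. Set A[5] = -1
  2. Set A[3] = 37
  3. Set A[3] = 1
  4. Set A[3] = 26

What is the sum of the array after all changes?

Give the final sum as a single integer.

Initial sum: 117
Change 1: A[5] 17 -> -1, delta = -18, sum = 99
Change 2: A[3] 13 -> 37, delta = 24, sum = 123
Change 3: A[3] 37 -> 1, delta = -36, sum = 87
Change 4: A[3] 1 -> 26, delta = 25, sum = 112

Answer: 112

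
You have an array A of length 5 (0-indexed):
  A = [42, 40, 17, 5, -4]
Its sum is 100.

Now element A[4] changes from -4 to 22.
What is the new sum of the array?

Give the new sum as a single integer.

Old value at index 4: -4
New value at index 4: 22
Delta = 22 - -4 = 26
New sum = old_sum + delta = 100 + (26) = 126

Answer: 126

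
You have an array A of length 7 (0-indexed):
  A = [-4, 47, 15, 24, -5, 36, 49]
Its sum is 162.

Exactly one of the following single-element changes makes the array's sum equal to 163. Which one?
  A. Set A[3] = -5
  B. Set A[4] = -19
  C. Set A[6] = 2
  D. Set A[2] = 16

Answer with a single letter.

Option A: A[3] 24->-5, delta=-29, new_sum=162+(-29)=133
Option B: A[4] -5->-19, delta=-14, new_sum=162+(-14)=148
Option C: A[6] 49->2, delta=-47, new_sum=162+(-47)=115
Option D: A[2] 15->16, delta=1, new_sum=162+(1)=163 <-- matches target

Answer: D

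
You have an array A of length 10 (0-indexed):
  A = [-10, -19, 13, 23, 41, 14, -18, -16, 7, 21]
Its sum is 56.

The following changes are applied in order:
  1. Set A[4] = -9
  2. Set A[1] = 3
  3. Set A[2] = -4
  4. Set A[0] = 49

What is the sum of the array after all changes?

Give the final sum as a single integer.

Initial sum: 56
Change 1: A[4] 41 -> -9, delta = -50, sum = 6
Change 2: A[1] -19 -> 3, delta = 22, sum = 28
Change 3: A[2] 13 -> -4, delta = -17, sum = 11
Change 4: A[0] -10 -> 49, delta = 59, sum = 70

Answer: 70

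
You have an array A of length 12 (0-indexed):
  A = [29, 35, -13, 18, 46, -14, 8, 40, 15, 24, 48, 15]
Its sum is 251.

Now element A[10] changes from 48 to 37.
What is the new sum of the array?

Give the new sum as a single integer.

Old value at index 10: 48
New value at index 10: 37
Delta = 37 - 48 = -11
New sum = old_sum + delta = 251 + (-11) = 240

Answer: 240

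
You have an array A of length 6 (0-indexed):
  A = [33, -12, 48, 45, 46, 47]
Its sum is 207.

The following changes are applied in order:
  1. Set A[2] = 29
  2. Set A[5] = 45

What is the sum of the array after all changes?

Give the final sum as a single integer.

Initial sum: 207
Change 1: A[2] 48 -> 29, delta = -19, sum = 188
Change 2: A[5] 47 -> 45, delta = -2, sum = 186

Answer: 186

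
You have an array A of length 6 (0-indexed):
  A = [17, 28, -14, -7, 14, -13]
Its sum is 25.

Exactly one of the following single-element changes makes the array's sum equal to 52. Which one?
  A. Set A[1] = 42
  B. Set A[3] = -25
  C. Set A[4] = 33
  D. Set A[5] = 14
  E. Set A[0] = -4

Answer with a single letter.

Answer: D

Derivation:
Option A: A[1] 28->42, delta=14, new_sum=25+(14)=39
Option B: A[3] -7->-25, delta=-18, new_sum=25+(-18)=7
Option C: A[4] 14->33, delta=19, new_sum=25+(19)=44
Option D: A[5] -13->14, delta=27, new_sum=25+(27)=52 <-- matches target
Option E: A[0] 17->-4, delta=-21, new_sum=25+(-21)=4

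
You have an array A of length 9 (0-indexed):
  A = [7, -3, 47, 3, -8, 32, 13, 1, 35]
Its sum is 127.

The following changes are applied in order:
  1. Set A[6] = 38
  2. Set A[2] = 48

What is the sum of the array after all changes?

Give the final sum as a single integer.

Initial sum: 127
Change 1: A[6] 13 -> 38, delta = 25, sum = 152
Change 2: A[2] 47 -> 48, delta = 1, sum = 153

Answer: 153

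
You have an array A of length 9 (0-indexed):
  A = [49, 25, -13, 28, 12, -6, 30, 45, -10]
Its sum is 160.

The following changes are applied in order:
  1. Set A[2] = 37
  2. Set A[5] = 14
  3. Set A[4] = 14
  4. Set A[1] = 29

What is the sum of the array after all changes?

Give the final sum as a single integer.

Answer: 236

Derivation:
Initial sum: 160
Change 1: A[2] -13 -> 37, delta = 50, sum = 210
Change 2: A[5] -6 -> 14, delta = 20, sum = 230
Change 3: A[4] 12 -> 14, delta = 2, sum = 232
Change 4: A[1] 25 -> 29, delta = 4, sum = 236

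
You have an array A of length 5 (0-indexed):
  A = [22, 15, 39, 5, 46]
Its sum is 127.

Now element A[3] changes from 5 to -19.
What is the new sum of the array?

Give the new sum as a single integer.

Answer: 103

Derivation:
Old value at index 3: 5
New value at index 3: -19
Delta = -19 - 5 = -24
New sum = old_sum + delta = 127 + (-24) = 103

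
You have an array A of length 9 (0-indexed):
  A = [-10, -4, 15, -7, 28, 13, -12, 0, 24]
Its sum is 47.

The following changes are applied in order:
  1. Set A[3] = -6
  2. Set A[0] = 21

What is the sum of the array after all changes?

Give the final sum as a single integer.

Answer: 79

Derivation:
Initial sum: 47
Change 1: A[3] -7 -> -6, delta = 1, sum = 48
Change 2: A[0] -10 -> 21, delta = 31, sum = 79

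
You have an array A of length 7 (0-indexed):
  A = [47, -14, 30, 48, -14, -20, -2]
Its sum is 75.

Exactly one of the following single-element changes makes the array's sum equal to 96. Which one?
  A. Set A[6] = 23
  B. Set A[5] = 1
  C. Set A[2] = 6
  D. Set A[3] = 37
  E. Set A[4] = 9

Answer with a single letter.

Option A: A[6] -2->23, delta=25, new_sum=75+(25)=100
Option B: A[5] -20->1, delta=21, new_sum=75+(21)=96 <-- matches target
Option C: A[2] 30->6, delta=-24, new_sum=75+(-24)=51
Option D: A[3] 48->37, delta=-11, new_sum=75+(-11)=64
Option E: A[4] -14->9, delta=23, new_sum=75+(23)=98

Answer: B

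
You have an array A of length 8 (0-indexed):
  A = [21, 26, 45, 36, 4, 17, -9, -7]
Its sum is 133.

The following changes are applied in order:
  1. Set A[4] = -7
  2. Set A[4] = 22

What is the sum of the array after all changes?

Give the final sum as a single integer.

Initial sum: 133
Change 1: A[4] 4 -> -7, delta = -11, sum = 122
Change 2: A[4] -7 -> 22, delta = 29, sum = 151

Answer: 151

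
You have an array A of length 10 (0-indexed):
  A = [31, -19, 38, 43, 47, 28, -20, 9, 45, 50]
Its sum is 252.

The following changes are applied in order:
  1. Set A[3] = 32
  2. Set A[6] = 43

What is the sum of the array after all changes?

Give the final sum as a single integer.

Initial sum: 252
Change 1: A[3] 43 -> 32, delta = -11, sum = 241
Change 2: A[6] -20 -> 43, delta = 63, sum = 304

Answer: 304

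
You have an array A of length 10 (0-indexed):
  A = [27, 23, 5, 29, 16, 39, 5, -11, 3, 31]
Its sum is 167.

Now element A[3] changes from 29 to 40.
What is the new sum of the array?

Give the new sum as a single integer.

Answer: 178

Derivation:
Old value at index 3: 29
New value at index 3: 40
Delta = 40 - 29 = 11
New sum = old_sum + delta = 167 + (11) = 178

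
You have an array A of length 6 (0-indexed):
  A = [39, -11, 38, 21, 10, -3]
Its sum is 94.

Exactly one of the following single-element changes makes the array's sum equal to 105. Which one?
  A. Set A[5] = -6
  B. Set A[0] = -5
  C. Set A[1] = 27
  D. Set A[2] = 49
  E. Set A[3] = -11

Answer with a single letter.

Answer: D

Derivation:
Option A: A[5] -3->-6, delta=-3, new_sum=94+(-3)=91
Option B: A[0] 39->-5, delta=-44, new_sum=94+(-44)=50
Option C: A[1] -11->27, delta=38, new_sum=94+(38)=132
Option D: A[2] 38->49, delta=11, new_sum=94+(11)=105 <-- matches target
Option E: A[3] 21->-11, delta=-32, new_sum=94+(-32)=62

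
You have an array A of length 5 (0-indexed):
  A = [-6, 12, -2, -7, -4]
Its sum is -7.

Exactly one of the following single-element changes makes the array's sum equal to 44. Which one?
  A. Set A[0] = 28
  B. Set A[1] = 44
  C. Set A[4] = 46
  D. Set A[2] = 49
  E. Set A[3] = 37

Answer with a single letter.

Answer: D

Derivation:
Option A: A[0] -6->28, delta=34, new_sum=-7+(34)=27
Option B: A[1] 12->44, delta=32, new_sum=-7+(32)=25
Option C: A[4] -4->46, delta=50, new_sum=-7+(50)=43
Option D: A[2] -2->49, delta=51, new_sum=-7+(51)=44 <-- matches target
Option E: A[3] -7->37, delta=44, new_sum=-7+(44)=37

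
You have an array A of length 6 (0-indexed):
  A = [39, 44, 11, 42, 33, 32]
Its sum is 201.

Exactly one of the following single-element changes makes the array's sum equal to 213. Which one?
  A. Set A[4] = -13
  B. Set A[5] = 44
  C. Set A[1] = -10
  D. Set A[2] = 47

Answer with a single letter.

Option A: A[4] 33->-13, delta=-46, new_sum=201+(-46)=155
Option B: A[5] 32->44, delta=12, new_sum=201+(12)=213 <-- matches target
Option C: A[1] 44->-10, delta=-54, new_sum=201+(-54)=147
Option D: A[2] 11->47, delta=36, new_sum=201+(36)=237

Answer: B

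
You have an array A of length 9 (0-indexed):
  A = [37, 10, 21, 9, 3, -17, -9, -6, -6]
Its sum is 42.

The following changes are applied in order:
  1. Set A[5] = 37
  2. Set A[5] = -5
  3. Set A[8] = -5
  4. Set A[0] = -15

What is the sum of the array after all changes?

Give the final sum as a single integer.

Initial sum: 42
Change 1: A[5] -17 -> 37, delta = 54, sum = 96
Change 2: A[5] 37 -> -5, delta = -42, sum = 54
Change 3: A[8] -6 -> -5, delta = 1, sum = 55
Change 4: A[0] 37 -> -15, delta = -52, sum = 3

Answer: 3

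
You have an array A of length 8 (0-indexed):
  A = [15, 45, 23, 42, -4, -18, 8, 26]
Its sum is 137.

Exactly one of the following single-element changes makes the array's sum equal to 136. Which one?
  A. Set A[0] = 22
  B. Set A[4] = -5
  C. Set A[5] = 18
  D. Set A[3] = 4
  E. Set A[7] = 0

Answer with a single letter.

Option A: A[0] 15->22, delta=7, new_sum=137+(7)=144
Option B: A[4] -4->-5, delta=-1, new_sum=137+(-1)=136 <-- matches target
Option C: A[5] -18->18, delta=36, new_sum=137+(36)=173
Option D: A[3] 42->4, delta=-38, new_sum=137+(-38)=99
Option E: A[7] 26->0, delta=-26, new_sum=137+(-26)=111

Answer: B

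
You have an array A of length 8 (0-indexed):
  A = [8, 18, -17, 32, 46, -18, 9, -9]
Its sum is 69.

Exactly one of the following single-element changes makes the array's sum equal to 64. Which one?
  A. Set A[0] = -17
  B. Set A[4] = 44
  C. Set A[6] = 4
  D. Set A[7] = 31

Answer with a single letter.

Option A: A[0] 8->-17, delta=-25, new_sum=69+(-25)=44
Option B: A[4] 46->44, delta=-2, new_sum=69+(-2)=67
Option C: A[6] 9->4, delta=-5, new_sum=69+(-5)=64 <-- matches target
Option D: A[7] -9->31, delta=40, new_sum=69+(40)=109

Answer: C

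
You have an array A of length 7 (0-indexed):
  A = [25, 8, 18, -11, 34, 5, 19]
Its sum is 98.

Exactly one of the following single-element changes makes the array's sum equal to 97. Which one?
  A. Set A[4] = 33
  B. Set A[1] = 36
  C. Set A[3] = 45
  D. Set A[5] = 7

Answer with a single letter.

Answer: A

Derivation:
Option A: A[4] 34->33, delta=-1, new_sum=98+(-1)=97 <-- matches target
Option B: A[1] 8->36, delta=28, new_sum=98+(28)=126
Option C: A[3] -11->45, delta=56, new_sum=98+(56)=154
Option D: A[5] 5->7, delta=2, new_sum=98+(2)=100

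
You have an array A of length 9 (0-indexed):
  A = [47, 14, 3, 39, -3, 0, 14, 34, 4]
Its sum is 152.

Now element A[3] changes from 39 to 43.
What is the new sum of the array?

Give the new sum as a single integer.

Answer: 156

Derivation:
Old value at index 3: 39
New value at index 3: 43
Delta = 43 - 39 = 4
New sum = old_sum + delta = 152 + (4) = 156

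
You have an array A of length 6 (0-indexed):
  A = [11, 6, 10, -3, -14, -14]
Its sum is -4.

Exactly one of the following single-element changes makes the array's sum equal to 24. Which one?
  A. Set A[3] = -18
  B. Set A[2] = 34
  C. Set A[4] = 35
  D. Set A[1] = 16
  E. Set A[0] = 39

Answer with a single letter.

Option A: A[3] -3->-18, delta=-15, new_sum=-4+(-15)=-19
Option B: A[2] 10->34, delta=24, new_sum=-4+(24)=20
Option C: A[4] -14->35, delta=49, new_sum=-4+(49)=45
Option D: A[1] 6->16, delta=10, new_sum=-4+(10)=6
Option E: A[0] 11->39, delta=28, new_sum=-4+(28)=24 <-- matches target

Answer: E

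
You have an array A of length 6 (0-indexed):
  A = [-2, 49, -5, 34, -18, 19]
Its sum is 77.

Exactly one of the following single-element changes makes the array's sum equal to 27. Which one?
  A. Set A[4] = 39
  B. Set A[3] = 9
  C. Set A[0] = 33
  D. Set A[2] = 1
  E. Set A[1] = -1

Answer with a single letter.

Answer: E

Derivation:
Option A: A[4] -18->39, delta=57, new_sum=77+(57)=134
Option B: A[3] 34->9, delta=-25, new_sum=77+(-25)=52
Option C: A[0] -2->33, delta=35, new_sum=77+(35)=112
Option D: A[2] -5->1, delta=6, new_sum=77+(6)=83
Option E: A[1] 49->-1, delta=-50, new_sum=77+(-50)=27 <-- matches target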